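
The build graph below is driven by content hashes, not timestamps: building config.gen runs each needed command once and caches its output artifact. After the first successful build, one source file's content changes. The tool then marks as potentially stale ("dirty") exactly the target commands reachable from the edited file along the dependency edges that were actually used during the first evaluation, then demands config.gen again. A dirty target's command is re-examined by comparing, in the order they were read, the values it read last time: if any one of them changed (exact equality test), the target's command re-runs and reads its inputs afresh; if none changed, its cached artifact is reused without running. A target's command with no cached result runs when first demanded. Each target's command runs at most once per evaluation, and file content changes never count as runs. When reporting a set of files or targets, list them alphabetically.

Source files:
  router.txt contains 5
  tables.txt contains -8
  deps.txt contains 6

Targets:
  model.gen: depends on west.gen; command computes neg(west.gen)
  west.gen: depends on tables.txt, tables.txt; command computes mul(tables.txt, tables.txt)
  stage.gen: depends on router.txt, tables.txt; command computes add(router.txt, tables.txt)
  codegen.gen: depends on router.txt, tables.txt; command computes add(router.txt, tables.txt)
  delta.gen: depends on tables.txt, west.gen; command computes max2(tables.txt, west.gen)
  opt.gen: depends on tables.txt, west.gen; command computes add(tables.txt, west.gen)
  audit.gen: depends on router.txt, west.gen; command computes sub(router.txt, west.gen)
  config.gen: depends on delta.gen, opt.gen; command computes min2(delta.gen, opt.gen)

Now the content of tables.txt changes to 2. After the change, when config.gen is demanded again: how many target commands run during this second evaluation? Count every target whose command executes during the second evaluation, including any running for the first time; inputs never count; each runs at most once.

Run set: config.gen, delta.gen, opt.gen, west.gen (4 run).

Initial pass — values computed on the first demand:
  west.gen = mul(-8, -8) = 64
  delta.gen = max2(-8, 64) = 64
  opt.gen = add(-8, 64) = 56
  config.gen = min2(64, 56) = 56

Second demand — change propagation:
  west.gen: re-runs because tables.txt -8->2; tables.txt -8->2; new result 4.
  delta.gen: re-runs because tables.txt -8->2; west.gen 64->4; new result 4.
  opt.gen: re-runs because tables.txt -8->2; west.gen 64->4; new result 6.
  config.gen: re-runs because delta.gen 64->4; opt.gen 56->6; new result 4.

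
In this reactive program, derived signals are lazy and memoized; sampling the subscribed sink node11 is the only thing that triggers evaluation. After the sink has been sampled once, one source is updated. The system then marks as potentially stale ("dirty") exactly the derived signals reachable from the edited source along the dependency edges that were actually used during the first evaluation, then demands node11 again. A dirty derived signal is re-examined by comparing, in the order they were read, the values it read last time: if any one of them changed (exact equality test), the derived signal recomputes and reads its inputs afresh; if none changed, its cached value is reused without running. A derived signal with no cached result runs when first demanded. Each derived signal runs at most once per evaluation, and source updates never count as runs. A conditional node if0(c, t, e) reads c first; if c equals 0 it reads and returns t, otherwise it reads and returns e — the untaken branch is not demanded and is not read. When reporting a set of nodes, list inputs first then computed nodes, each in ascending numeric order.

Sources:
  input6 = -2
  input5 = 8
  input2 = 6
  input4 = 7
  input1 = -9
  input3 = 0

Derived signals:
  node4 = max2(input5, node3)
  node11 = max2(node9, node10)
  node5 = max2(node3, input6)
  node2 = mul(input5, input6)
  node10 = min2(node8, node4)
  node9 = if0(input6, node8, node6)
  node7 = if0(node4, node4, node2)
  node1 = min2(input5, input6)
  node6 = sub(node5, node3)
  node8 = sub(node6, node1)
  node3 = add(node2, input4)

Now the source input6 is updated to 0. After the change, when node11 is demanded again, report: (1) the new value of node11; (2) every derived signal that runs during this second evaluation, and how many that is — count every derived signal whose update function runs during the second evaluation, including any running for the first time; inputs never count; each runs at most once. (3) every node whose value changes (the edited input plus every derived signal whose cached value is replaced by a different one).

Demanding node11 again yields 0.
10 derived signals run: node1, node2, node3, node4, node5, node6, node8, node9, node10, node11.
The nodes whose values change: input6, node1, node2, node3, node5, node6, node8, node9, node10, node11.

First demand of the output computes:
  node1 = min2(8, -2) = -2
  node2 = mul(8, -2) = -16
  node3 = add(-16, 7) = -9
  node4 = max2(8, -9) = 8
  node5 = max2(-9, -2) = -2
  node6 = sub(-2, -9) = 7
  node8 = sub(7, -2) = 9
  node9 = if0(input6=-2 -> else branch node6) = 7
  node10 = min2(9, 8) = 8
  node11 = max2(7, 8) = 8

After the edit, cleaning proceeds:
  node1: a read changed (input6 -2->0) — executes, giving 0.
  node2: a read changed (input6 -2->0) — executes, giving 0.
  node3: a read changed (node2 -16->0) — executes, giving 7.
  node4: a read changed (node3 -9->7) — executes, giving 8 — identical to its old value.
  node5: a read changed (node3 -9->7; input6 -2->0) — executes, giving 7.
  node6: a read changed (node5 -2->7; node3 -9->7) — executes, giving 0.
  node8: a read changed (node6 7->0; node1 -2->0) — executes, giving 0.
  node9: a read changed (input6 -2->0; node6 7->0) — executes, giving 0.
  node10: a read changed (node8 9->0) — executes, giving 0.
  node11: a read changed (node9 7->0; node10 8->0) — executes, giving 0.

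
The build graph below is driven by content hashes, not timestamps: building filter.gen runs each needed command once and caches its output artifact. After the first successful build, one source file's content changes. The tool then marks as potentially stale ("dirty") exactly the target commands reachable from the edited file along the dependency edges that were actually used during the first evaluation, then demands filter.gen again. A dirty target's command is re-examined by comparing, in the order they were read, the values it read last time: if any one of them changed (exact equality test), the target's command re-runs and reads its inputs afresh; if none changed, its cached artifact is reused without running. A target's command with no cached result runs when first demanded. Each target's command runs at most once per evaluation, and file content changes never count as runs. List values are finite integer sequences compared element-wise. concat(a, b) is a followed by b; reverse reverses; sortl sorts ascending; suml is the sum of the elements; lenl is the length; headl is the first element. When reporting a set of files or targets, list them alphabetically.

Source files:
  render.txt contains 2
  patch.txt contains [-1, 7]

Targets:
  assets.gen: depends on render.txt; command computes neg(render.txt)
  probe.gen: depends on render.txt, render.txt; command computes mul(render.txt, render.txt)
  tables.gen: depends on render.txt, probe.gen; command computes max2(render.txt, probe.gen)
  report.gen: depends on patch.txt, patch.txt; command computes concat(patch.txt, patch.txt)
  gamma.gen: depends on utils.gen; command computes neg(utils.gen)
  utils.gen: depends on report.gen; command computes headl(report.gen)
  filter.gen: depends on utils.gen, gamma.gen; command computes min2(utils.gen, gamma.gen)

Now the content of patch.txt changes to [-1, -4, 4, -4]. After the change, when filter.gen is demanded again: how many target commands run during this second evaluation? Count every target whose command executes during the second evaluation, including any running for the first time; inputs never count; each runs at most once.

Initial pass — values computed on the first demand:
  report.gen = concat([-1, 7], [-1, 7]) = [-1, 7, -1, 7]
  utils.gen = headl([-1, 7, -1, 7]) = -1
  gamma.gen = neg(-1) = 1
  filter.gen = min2(-1, 1) = -1

Second demand — change propagation:
  report.gen: re-runs because patch.txt [-1, 7]->[-1, -4, 4, -4]; patch.txt [-1, 7]->[-1, -4, 4, -4]; new result [-1, -4, 4, -4, -1, -4, 4, -4].
  utils.gen: re-runs because report.gen [-1, 7, -1, 7]->[-1, -4, 4, -4, -1, -4, 4, -4]; new result -1 (unchanged).
  gamma.gen: re-examined; everything it read last time is the same (utils.gen unchanged) — cache 1 kept, no run.
  filter.gen: re-examined; everything it read last time is the same (utils.gen unchanged, gamma.gen unchanged) — cache -1 kept, no run.

The important point: utils.gen recomputes to an identical value, and the output ends up unchanged.

Run set: report.gen, utils.gen (2 run).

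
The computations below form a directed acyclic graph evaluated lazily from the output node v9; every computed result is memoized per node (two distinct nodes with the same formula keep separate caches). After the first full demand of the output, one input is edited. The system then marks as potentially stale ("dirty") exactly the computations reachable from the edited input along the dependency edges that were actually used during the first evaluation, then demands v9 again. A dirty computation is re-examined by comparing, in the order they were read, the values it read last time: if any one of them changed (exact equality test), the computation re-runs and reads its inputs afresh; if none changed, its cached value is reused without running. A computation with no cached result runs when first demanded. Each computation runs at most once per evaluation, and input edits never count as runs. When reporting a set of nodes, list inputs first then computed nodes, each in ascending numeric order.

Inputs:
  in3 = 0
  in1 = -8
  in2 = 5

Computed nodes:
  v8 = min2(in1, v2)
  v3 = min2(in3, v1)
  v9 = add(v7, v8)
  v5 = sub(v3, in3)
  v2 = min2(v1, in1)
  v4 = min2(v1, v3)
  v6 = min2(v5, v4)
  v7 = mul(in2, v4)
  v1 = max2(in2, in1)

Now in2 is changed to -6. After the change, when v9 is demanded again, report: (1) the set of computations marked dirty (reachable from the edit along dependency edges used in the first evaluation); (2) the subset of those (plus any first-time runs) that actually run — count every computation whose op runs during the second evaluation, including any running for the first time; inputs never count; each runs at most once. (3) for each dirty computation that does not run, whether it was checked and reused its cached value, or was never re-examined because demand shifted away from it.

First demand of the output computes:
  v1 = max2(5, -8) = 5
  v2 = min2(5, -8) = -8
  v3 = min2(0, 5) = 0
  v4 = min2(5, 0) = 0
  v7 = mul(5, 0) = 0
  v8 = min2(-8, -8) = -8
  v9 = add(0, -8) = -8

After the edit, cleaning proceeds:
  v1: a read changed (in2 5->-6) — executes, giving -6.
  v2: a read changed (v1 5->-6) — executes, giving -8 — identical to its old value.
  v3: a read changed (v1 5->-6) — executes, giving -6.
  v4: a read changed (v1 5->-6; v3 0->-6) — executes, giving -6.
  v7: a read changed (in2 5->-6; v4 0->-6) — executes, giving 36.
  v8: dirty, but its reads are unchanged (in1 unchanged, v2 unchanged); cached -8 stands.
  v9: a read changed (v7 0->36) — executes, giving 28.

Note where the cutoff bites: v8 is checked, finds nothing changed, and keeps its cache.

The edit dirties: v1, v2, v3, v4, v7, v8, v9.
6 computations run: v1, v2, v3, v4, v7, v9.
Cache hits after checking: v8.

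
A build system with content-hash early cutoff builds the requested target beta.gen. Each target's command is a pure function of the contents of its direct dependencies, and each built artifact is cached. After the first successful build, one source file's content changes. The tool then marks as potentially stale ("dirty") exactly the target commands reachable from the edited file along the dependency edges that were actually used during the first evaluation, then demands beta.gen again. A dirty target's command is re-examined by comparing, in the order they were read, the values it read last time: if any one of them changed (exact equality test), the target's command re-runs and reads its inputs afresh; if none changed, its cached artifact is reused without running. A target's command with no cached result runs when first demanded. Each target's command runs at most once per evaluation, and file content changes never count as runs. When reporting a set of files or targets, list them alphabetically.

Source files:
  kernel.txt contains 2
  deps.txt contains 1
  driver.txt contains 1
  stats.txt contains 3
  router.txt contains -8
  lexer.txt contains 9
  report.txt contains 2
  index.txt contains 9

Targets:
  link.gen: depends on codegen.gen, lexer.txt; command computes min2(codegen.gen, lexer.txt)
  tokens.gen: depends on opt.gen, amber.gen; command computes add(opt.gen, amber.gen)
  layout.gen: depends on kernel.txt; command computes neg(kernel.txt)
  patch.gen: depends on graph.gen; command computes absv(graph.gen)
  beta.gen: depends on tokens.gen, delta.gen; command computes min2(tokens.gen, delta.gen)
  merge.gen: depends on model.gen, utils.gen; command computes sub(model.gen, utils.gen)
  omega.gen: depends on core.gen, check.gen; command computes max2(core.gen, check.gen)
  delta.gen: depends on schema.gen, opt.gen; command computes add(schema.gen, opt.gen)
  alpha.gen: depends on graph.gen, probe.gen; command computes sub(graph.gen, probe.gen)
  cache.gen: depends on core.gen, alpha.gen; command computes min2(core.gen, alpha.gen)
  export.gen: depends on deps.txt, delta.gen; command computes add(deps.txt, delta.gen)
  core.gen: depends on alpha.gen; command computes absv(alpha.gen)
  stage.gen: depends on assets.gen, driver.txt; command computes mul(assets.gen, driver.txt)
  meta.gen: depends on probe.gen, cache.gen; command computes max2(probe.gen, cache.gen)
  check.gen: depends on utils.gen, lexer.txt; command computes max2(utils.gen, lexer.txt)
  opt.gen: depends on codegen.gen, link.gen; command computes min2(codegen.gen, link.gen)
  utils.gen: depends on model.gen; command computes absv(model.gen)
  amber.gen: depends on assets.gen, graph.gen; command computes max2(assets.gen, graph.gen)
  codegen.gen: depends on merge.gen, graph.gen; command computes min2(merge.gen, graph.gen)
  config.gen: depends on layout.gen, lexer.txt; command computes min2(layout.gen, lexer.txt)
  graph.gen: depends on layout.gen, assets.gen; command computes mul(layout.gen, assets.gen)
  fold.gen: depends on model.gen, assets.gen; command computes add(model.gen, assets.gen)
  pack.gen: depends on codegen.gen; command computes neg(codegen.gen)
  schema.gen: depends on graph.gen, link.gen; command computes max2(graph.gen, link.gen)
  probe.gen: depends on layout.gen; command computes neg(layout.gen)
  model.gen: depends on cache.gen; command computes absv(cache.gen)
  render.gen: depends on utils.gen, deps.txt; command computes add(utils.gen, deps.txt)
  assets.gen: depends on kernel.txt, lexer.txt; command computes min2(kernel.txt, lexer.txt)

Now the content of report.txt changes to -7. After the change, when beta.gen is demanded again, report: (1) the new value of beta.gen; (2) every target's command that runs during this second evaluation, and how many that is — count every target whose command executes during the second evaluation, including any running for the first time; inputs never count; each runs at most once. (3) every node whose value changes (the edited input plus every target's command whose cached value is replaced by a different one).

First evaluation (everything demanded from the output):
  assets.gen = min2(2, 9) = 2
  layout.gen = neg(2) = -2
  graph.gen = mul(-2, 2) = -4
  amber.gen = max2(2, -4) = 2
  probe.gen = neg(-2) = 2
  alpha.gen = sub(-4, 2) = -6
  core.gen = absv(-6) = 6
  cache.gen = min2(6, -6) = -6
  model.gen = absv(-6) = 6
  utils.gen = absv(6) = 6
  merge.gen = sub(6, 6) = 0
  codegen.gen = min2(0, -4) = -4
  link.gen = min2(-4, 9) = -4
  opt.gen = min2(-4, -4) = -4
  schema.gen = max2(-4, -4) = -4
  delta.gen = add(-4, -4) = -8
  tokens.gen = add(-4, 2) = -2
  beta.gen = min2(-2, -8) = -8

Propagation after the edit:
  report.txt feeds no computation that the output demands — nothing is marked dirty and nothing runs.

Key observation: report.txt is never demanded by the output, so the edit triggers no recomputation at all.

New value of beta.gen: -8.
Target commands that run: none — 0 in total.
Values that change: report.txt.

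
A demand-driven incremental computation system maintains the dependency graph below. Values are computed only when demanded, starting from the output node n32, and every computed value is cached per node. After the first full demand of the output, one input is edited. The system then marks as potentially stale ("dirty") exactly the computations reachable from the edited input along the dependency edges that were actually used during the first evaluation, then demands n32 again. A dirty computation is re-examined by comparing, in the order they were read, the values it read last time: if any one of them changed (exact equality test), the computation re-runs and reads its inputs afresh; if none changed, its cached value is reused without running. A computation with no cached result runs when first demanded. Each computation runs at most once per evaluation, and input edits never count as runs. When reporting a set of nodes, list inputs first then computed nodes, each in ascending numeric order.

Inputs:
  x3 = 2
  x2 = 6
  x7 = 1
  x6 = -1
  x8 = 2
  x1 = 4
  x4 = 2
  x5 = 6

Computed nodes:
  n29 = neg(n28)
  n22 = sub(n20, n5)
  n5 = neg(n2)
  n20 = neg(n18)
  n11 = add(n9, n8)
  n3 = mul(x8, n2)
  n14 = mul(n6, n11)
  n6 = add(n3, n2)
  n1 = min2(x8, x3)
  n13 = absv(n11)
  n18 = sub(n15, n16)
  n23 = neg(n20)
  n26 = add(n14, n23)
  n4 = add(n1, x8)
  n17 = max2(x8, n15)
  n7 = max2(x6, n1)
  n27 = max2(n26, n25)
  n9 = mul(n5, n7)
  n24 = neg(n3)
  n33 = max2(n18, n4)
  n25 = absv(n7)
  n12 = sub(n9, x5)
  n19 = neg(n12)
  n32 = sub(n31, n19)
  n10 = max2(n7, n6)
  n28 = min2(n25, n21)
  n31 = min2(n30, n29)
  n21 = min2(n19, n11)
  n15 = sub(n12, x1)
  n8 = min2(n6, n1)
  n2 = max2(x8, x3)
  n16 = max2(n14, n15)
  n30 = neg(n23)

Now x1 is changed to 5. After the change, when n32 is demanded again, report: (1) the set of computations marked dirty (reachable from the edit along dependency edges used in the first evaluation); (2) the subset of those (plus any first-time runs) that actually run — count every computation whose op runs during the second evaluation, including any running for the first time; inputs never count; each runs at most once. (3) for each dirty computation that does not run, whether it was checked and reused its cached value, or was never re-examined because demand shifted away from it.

Marked dirty: n15, n16, n18, n20, n23, n30, n31, n32.
Computations that run: n15, n16, n18, n20, n23, n30, n31 — 7 in total.
Checked but reused from cache: n32.
Key observation: the cutoff stops propagation at n32 — its inputs' values are unchanged, so it reuses its cache.

First evaluation (everything demanded from the output):
  n1 = min2(2, 2) = 2
  n2 = max2(2, 2) = 2
  n3 = mul(2, 2) = 4
  n5 = neg(2) = -2
  n6 = add(4, 2) = 6
  n7 = max2(-1, 2) = 2
  n8 = min2(6, 2) = 2
  n9 = mul(-2, 2) = -4
  n11 = add(-4, 2) = -2
  n12 = sub(-4, 6) = -10
  n14 = mul(6, -2) = -12
  n15 = sub(-10, 4) = -14
  n16 = max2(-12, -14) = -12
  n18 = sub(-14, -12) = -2
  n19 = neg(-10) = 10
  n20 = neg(-2) = 2
  n21 = min2(10, -2) = -2
  n23 = neg(2) = -2
  n25 = absv(2) = 2
  n28 = min2(2, -2) = -2
  n29 = neg(-2) = 2
  n30 = neg(-2) = 2
  n31 = min2(2, 2) = 2
  n32 = sub(2, 10) = -8

Propagation after the edit:
  n15: runs — x1 4->5; result -15.
  n16: runs — n15 -14->-15; result -12 (same value as before).
  n18: runs — n15 -14->-15; result -3.
  n20: runs — n18 -2->-3; result 3.
  n23: runs — n20 2->3; result -3.
  n30: runs — n23 -2->-3; result 3.
  n31: runs — n30 2->3; result 2 (same value as before).
  n32: checked — values it read are unchanged (n31 unchanged, n19 unchanged); reused cached -8 without running.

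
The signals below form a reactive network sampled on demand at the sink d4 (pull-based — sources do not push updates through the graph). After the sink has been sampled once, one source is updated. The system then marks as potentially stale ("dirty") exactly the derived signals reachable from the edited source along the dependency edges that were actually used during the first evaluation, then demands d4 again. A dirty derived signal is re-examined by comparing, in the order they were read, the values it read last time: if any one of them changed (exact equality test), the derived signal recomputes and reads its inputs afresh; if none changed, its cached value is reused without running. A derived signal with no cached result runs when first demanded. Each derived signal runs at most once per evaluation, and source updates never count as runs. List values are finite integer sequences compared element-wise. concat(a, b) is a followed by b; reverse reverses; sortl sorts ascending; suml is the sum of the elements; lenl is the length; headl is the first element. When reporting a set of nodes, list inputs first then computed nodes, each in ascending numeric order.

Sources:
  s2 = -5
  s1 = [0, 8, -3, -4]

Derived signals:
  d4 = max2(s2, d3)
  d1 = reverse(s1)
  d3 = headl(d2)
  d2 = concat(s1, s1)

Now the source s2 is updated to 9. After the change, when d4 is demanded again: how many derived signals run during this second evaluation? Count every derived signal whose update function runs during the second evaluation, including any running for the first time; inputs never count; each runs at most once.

Initial pass — values computed on the first demand:
  d2 = concat([0, 8, -3, -4], [0, 8, -3, -4]) = [0, 8, -3, -4, 0, 8, -3, -4]
  d3 = headl([0, 8, -3, -4, 0, 8, -3, -4]) = 0
  d4 = max2(-5, 0) = 0

Second demand — change propagation:
  d4: re-runs because s2 -5->9; new result 9.

Run set: d4 (1 run).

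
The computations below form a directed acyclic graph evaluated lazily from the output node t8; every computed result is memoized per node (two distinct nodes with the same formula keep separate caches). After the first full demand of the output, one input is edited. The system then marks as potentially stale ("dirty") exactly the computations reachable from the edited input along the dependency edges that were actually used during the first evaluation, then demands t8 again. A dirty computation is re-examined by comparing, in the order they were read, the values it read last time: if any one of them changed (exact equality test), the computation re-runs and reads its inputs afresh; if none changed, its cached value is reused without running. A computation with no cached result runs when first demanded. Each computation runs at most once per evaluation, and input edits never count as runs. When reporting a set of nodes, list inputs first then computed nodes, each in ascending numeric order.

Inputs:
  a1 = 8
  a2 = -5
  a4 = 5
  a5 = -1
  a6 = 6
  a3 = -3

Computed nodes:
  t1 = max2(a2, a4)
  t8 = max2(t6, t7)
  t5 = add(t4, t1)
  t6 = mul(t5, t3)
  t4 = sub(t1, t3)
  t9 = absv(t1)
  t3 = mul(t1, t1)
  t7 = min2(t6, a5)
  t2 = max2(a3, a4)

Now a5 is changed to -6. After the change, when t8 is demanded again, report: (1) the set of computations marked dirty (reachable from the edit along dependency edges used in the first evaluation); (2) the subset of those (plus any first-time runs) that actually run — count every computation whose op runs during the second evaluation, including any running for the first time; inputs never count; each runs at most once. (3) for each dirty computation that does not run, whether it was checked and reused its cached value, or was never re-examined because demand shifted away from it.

The edit dirties: t7, t8.
1 computations run: t7.
Cache hits after checking: t8.
Note the absorption at t7: it re-runs yet its value is the same, leaving the output's value untouched.

First demand of the output computes:
  t1 = max2(-5, 5) = 5
  t3 = mul(5, 5) = 25
  t4 = sub(5, 25) = -20
  t5 = add(-20, 5) = -15
  t6 = mul(-15, 25) = -375
  t7 = min2(-375, -1) = -375
  t8 = max2(-375, -375) = -375

After the edit, cleaning proceeds:
  t7: a read changed (a5 -1->-6) — executes, giving -375 — identical to its old value.
  t8: dirty, but its reads are unchanged (t6 unchanged, t7 unchanged); cached -375 stands.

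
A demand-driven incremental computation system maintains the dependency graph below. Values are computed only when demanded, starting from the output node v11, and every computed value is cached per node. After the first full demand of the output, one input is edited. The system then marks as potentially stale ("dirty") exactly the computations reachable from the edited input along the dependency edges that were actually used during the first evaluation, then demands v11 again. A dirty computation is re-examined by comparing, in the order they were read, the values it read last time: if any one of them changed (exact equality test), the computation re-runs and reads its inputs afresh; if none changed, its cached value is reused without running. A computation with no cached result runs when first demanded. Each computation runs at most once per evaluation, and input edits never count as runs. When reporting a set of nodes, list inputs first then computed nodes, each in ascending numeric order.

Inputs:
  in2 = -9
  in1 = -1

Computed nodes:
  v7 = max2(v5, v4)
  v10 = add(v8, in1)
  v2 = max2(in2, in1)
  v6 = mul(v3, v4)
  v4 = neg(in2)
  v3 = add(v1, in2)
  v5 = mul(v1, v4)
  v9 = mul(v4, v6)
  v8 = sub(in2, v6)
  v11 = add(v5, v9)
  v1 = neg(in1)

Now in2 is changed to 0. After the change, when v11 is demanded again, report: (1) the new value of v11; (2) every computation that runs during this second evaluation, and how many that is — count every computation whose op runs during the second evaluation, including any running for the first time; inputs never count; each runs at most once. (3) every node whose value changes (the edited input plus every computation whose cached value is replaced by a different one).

New value of v11: 0.
Computations that run: v3, v4, v5, v6, v9, v11 — 6 in total.
Values that change: in2, v3, v4, v5, v6, v9, v11.

First evaluation (everything demanded from the output):
  v1 = neg(-1) = 1
  v3 = add(1, -9) = -8
  v4 = neg(-9) = 9
  v5 = mul(1, 9) = 9
  v6 = mul(-8, 9) = -72
  v9 = mul(9, -72) = -648
  v11 = add(9, -648) = -639

Propagation after the edit:
  v3: runs — in2 -9->0; result 1.
  v4: runs — in2 -9->0; result 0.
  v5: runs — v4 9->0; result 0.
  v6: runs — v3 -8->1; v4 9->0; result 0.
  v9: runs — v4 9->0; v6 -72->0; result 0.
  v11: runs — v5 9->0; v9 -648->0; result 0.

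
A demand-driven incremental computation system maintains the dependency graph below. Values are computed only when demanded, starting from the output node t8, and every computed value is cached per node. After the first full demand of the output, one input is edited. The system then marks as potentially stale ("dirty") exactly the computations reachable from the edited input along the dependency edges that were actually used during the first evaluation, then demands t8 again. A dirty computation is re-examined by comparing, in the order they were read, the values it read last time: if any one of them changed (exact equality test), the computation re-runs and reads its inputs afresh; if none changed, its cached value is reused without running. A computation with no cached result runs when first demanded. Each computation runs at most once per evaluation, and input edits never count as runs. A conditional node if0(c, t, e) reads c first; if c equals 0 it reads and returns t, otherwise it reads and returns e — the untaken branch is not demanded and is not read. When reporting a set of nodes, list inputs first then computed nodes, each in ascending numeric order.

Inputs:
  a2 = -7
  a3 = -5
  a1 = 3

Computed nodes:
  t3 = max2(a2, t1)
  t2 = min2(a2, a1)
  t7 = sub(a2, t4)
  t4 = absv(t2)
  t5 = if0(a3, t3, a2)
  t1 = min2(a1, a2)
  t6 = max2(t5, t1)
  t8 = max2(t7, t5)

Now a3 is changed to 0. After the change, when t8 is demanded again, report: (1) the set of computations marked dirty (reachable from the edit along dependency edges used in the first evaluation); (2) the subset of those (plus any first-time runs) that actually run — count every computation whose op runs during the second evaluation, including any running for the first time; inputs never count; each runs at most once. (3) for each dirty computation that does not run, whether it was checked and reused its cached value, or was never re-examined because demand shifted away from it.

First evaluation (everything demanded from the output):
  t2 = min2(-7, 3) = -7
  t4 = absv(-7) = 7
  t5 = if0(a3=-5 -> else branch a2) = -7
  t7 = sub(-7, 7) = -14
  t8 = max2(-14, -7) = -7

Propagation after the edit:
  t1: demanded for the first time — runs, produces -7.
  t3: demanded for the first time — runs, produces -7.
  t5: runs — a3 -5->0; result -7 (same value as before).
  t8: checked — values it read are unchanged (t7 unchanged, t5 unchanged); reused cached -7 without running.

Key observation: a condition flipped, so demand reaches new nodes — t1, t3 run for the first time.

Marked dirty: t5, t8.
Computations that run: t1, t3, t5 — 3 in total.
Checked but reused from cache: t8.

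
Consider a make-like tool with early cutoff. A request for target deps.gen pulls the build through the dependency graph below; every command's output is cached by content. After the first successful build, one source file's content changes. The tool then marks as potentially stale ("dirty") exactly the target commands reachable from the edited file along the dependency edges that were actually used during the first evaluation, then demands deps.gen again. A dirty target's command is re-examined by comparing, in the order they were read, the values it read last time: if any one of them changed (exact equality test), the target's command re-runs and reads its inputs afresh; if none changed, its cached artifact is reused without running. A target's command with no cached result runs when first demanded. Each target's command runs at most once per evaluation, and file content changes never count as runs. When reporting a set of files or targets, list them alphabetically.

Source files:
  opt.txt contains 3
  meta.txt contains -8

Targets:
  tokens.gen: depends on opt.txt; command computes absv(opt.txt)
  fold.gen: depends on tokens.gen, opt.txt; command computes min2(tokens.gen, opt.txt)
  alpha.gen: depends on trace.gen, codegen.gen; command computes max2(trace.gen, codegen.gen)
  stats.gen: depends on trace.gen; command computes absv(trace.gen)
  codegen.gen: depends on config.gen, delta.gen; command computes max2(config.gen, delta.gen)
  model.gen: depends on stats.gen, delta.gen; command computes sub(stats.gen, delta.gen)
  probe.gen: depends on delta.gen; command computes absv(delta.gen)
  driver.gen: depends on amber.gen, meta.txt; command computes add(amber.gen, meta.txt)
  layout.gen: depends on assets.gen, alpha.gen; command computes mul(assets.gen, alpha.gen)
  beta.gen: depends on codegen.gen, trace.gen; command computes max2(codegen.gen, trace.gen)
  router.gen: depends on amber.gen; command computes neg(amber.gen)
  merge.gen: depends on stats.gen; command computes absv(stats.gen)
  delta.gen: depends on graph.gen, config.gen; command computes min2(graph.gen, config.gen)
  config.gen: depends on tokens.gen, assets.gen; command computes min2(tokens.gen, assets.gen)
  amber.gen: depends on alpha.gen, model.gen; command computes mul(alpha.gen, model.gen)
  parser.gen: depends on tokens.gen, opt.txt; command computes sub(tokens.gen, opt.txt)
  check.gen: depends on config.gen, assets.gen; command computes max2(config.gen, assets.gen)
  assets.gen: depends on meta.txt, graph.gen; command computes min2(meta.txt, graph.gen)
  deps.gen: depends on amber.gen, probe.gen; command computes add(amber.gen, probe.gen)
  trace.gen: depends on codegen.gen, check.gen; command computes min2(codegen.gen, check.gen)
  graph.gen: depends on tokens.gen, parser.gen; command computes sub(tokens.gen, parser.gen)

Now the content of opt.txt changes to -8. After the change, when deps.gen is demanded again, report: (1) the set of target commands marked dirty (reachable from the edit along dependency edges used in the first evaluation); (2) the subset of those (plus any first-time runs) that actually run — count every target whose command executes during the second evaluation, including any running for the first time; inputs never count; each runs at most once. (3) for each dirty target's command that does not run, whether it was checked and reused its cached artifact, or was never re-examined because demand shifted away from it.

First demand of the output computes:
  tokens.gen = absv(3) = 3
  parser.gen = sub(3, 3) = 0
  graph.gen = sub(3, 0) = 3
  assets.gen = min2(-8, 3) = -8
  config.gen = min2(3, -8) = -8
  check.gen = max2(-8, -8) = -8
  delta.gen = min2(3, -8) = -8
  codegen.gen = max2(-8, -8) = -8
  probe.gen = absv(-8) = 8
  trace.gen = min2(-8, -8) = -8
  alpha.gen = max2(-8, -8) = -8
  stats.gen = absv(-8) = 8
  model.gen = sub(8, -8) = 16
  amber.gen = mul(-8, 16) = -128
  deps.gen = add(-128, 8) = -120

After the edit, cleaning proceeds:
  tokens.gen: a read changed (opt.txt 3->-8) — executes, giving 8.
  parser.gen: a read changed (tokens.gen 3->8; opt.txt 3->-8) — executes, giving 16.
  graph.gen: a read changed (tokens.gen 3->8; parser.gen 0->16) — executes, giving -8.
  assets.gen: a read changed (graph.gen 3->-8) — executes, giving -8 — identical to its old value.
  config.gen: a read changed (tokens.gen 3->8) — executes, giving -8 — identical to its old value.
  check.gen: dirty, but its reads are unchanged (config.gen unchanged, assets.gen unchanged); cached -8 stands.
  delta.gen: a read changed (graph.gen 3->-8) — executes, giving -8 — identical to its old value.
  codegen.gen: dirty, but its reads are unchanged (config.gen unchanged, delta.gen unchanged); cached -8 stands.
  probe.gen: dirty, but its reads are unchanged (delta.gen unchanged); cached 8 stands.
  trace.gen: dirty, but its reads are unchanged (codegen.gen unchanged, check.gen unchanged); cached -8 stands.
  alpha.gen: dirty, but its reads are unchanged (trace.gen unchanged, codegen.gen unchanged); cached -8 stands.
  stats.gen: dirty, but its reads are unchanged (trace.gen unchanged); cached 8 stands.
  model.gen: dirty, but its reads are unchanged (stats.gen unchanged, delta.gen unchanged); cached 16 stands.
  amber.gen: dirty, but its reads are unchanged (alpha.gen unchanged, model.gen unchanged); cached -128 stands.
  deps.gen: dirty, but its reads are unchanged (amber.gen unchanged, probe.gen unchanged); cached -120 stands.

Note where the cutoff bites: check.gen is checked, finds nothing changed, and keeps its cache.

The edit dirties: alpha.gen, amber.gen, assets.gen, check.gen, codegen.gen, config.gen, delta.gen, deps.gen, graph.gen, model.gen, parser.gen, probe.gen, stats.gen, tokens.gen, trace.gen.
6 target commands run: assets.gen, config.gen, delta.gen, graph.gen, parser.gen, tokens.gen.
Cache hits after checking: alpha.gen, amber.gen, check.gen, codegen.gen, deps.gen, model.gen, probe.gen, stats.gen, trace.gen.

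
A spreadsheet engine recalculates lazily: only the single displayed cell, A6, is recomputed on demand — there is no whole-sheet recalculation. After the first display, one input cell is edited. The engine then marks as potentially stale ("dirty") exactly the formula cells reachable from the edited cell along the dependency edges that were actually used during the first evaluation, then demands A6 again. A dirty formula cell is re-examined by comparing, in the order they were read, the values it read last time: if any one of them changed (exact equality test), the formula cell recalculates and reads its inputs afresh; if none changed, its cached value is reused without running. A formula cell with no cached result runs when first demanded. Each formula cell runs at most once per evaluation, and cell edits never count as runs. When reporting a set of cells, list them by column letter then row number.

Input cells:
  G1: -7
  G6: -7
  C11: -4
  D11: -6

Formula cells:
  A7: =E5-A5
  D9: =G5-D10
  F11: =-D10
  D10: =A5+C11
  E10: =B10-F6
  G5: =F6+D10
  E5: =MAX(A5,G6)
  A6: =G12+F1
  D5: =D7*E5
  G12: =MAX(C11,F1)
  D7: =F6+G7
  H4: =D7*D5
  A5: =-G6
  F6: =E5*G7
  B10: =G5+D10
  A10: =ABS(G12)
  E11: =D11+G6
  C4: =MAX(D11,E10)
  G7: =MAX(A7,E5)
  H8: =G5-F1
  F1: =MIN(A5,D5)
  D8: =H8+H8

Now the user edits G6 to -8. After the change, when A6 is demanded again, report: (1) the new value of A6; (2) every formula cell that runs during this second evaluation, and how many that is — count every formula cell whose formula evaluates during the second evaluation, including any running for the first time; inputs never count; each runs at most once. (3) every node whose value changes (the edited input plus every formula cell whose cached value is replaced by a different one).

New value of A6: 16.
Formula cells that run: A5, A6, A7, D5, D7, E5, F1, F6, G7, G12 — 10 in total.
Values that change: A5, A6, D5, D7, E5, F1, F6, G6, G7, G12.

First evaluation (everything demanded from the output):
  A5 = -(-7) = 7
  E5 = MAX(7, -7) = 7
  A7 = 7 - 7 = 0
  G7 = MAX(0, 7) = 7
  F6 = 7 * 7 = 49
  D7 = 49 + 7 = 56
  D5 = 56 * 7 = 392
  F1 = MIN(7, 392) = 7
  G12 = MAX(-4, 7) = 7
  A6 = 7 + 7 = 14

Propagation after the edit:
  A5: runs — G6 -7->-8; result 8.
  E5: runs — A5 7->8; G6 -7->-8; result 8.
  A7: runs — E5 7->8; A5 7->8; result 0 (same value as before).
  G7: runs — E5 7->8; result 8.
  F6: runs — E5 7->8; G7 7->8; result 64.
  D7: runs — F6 49->64; G7 7->8; result 72.
  D5: runs — D7 56->72; E5 7->8; result 576.
  F1: runs — A5 7->8; D5 392->576; result 8.
  G12: runs — F1 7->8; result 8.
  A6: runs — G12 7->8; F1 7->8; result 16.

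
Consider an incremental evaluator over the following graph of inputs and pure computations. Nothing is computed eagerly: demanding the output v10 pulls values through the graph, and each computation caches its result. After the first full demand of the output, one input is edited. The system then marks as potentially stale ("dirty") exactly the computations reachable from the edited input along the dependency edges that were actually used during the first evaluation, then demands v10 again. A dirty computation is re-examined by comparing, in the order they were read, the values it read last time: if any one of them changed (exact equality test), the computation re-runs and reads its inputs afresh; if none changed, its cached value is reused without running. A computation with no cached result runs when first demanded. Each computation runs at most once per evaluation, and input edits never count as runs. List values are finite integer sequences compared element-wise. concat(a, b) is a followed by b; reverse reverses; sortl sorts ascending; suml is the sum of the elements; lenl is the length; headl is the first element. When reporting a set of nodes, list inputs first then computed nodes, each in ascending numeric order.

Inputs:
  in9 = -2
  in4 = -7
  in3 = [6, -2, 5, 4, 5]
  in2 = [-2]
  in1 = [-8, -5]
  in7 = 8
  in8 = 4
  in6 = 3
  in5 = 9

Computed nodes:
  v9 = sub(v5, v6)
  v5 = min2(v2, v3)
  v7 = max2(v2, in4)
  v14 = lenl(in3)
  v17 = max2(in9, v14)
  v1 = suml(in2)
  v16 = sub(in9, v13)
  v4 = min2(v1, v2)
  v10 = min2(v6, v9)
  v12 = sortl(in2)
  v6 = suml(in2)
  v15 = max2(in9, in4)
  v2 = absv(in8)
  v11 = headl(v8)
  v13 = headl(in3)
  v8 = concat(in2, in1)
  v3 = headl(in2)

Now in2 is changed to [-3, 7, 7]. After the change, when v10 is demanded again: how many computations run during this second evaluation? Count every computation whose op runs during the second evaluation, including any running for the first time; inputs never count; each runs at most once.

Run set: v3, v5, v6, v9, v10 (5 run).

Initial pass — values computed on the first demand:
  v2 = absv(4) = 4
  v3 = headl([-2]) = -2
  v5 = min2(4, -2) = -2
  v6 = suml([-2]) = -2
  v9 = sub(-2, -2) = 0
  v10 = min2(-2, 0) = -2

Second demand — change propagation:
  v3: re-runs because in2 [-2]->[-3, 7, 7]; new result -3.
  v5: re-runs because v3 -2->-3; new result -3.
  v6: re-runs because in2 [-2]->[-3, 7, 7]; new result 11.
  v9: re-runs because v5 -2->-3; v6 -2->11; new result -14.
  v10: re-runs because v6 -2->11; v9 0->-14; new result -14.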